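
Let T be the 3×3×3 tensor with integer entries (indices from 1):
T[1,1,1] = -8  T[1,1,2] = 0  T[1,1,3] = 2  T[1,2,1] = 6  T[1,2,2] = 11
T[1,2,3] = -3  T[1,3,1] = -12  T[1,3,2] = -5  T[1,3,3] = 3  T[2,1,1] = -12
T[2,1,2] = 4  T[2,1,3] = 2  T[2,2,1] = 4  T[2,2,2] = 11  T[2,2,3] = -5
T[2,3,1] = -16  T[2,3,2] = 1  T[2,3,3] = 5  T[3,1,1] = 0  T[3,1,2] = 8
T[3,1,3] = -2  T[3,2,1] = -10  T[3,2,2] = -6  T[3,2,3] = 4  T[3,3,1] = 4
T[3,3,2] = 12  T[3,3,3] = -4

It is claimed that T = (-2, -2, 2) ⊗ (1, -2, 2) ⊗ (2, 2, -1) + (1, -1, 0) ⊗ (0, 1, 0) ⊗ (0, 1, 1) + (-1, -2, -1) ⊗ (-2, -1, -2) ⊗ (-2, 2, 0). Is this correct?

Reconstruct entry (1,3,2) from the claimed factors: Σₗ aₗ[1]bₗ[3]cₗ[2] = (-2)·(2)·(2) + (1)·(0)·(1) + (-1)·(-2)·(2) = -4, but T[1,3,2] = -5. The claim is false.

No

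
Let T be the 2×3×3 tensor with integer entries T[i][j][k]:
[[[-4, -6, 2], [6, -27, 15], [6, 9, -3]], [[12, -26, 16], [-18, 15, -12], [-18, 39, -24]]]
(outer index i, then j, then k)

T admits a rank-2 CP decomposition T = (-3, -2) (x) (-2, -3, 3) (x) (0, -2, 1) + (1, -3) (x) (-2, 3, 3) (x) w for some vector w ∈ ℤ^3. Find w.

w = (2, -3, 2)

Subtract the known terms from T to get the rank-1 residual R = (1, -3) (x) (-2, 3, 3) (x) w, so R[i,j,k] = a[i]·b[j]·w[k]. Pick indices with nonzero a[0]·b[0] = (1)·(-2) = -2. Only the fibre through (0,0,·) is needed: R[0,0,:] = T[0,0,:] − Σₗ aₗ[0]bₗ[0]cₗ = [-4, -6, 2] − (-3)·(-2)·(0, -2, 1) = [-4, 6, -4]. Then w[k] = R[0,0,k] / -2 for each k, giving w = [-4, 6, -4] / -2 = (2, -3, 2).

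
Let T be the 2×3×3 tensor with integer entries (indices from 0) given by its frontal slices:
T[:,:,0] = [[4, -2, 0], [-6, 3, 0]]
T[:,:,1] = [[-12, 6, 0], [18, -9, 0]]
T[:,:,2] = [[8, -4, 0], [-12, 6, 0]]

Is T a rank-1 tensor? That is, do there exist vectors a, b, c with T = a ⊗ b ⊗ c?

Yes

If T = a ⊗ b ⊗ c then every fibre of T is a multiple of the corresponding factor, so read the factors off the fibres through the nonzero entry T[0,0,0] = 4.
The mode-1 fibre T[:,0,0] = [4, -6] gives a = [2, -3] (primitive direction); the mode-2 fibre T[0,:,0] = [4, -2, 0] gives b = [2, -1, 0]; then c[k] = T[0,0,k] / (a[0]·b[0]) = [4, -12, 8] / 4 = [1, -3, 2].
Expanding [2, -3] ⊗ [2, -1, 0] ⊗ [1, -3, 2] reproduces all 18 entries of T, so T = [2, -3] ⊗ [2, -1, 0] ⊗ [1, -3, 2] and rank(T) ≤ 1.
Equivalently every frontal slice T[:,:,k] is c[k] times the rank-1 matrix [2, -3] ⊗ [2, -1, 0]. So T has rank 1 (it is nonzero).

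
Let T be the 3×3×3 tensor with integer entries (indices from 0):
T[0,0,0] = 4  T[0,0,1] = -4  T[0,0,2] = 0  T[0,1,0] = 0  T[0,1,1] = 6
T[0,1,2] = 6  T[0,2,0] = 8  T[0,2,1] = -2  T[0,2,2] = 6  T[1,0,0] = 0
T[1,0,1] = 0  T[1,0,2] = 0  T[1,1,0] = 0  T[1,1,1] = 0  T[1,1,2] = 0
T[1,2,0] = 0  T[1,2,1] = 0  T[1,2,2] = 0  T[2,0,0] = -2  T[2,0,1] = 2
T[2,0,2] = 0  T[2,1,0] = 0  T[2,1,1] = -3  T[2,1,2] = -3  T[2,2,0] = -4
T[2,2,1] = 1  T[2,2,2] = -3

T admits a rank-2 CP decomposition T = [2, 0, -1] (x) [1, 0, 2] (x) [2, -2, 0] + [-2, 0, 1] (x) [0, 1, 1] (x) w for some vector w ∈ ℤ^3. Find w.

w = [0, -3, -3]

Subtract the known terms from T to get the rank-1 residual R = [-2, 0, 1] (x) [0, 1, 1] (x) w, so R[i,j,k] = a[i]·b[j]·w[k]. Pick indices with nonzero a[0]·b[1] = (-2)·(1) = -2. Only the fibre through (0,1,·) is needed: R[0,1,:] = T[0,1,:] − Σₗ aₗ[0]bₗ[1]cₗ = [0, 6, 6] − (2)·(0)·[2, -2, 0] = [0, 6, 6]. Then w[k] = R[0,1,k] / -2 for each k, giving w = [0, 6, 6] / -2 = [0, -3, -3].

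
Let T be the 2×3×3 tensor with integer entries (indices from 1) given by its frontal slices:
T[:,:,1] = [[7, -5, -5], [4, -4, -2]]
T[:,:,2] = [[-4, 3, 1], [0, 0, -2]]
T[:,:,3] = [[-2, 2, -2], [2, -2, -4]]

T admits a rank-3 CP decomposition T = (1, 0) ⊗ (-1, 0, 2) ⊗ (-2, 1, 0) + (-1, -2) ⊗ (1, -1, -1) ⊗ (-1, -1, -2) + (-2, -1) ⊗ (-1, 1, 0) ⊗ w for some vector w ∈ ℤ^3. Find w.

Subtract the known terms from T to get the rank-1 residual R = (-2, -1) ⊗ (-1, 1, 0) ⊗ w, so R[i,j,k] = a[i]·b[j]·w[k]. Pick indices with nonzero a[1]·b[1] = (-2)·(-1) = 2. Only the fibre through (1,1,·) is needed: R[1,1,:] = T[1,1,:] − Σₗ aₗ[1]bₗ[1]cₗ = [7, -4, -2] − (1)·(-1)·(-2, 1, 0) − (-1)·(1)·(-1, -1, -2) = [4, -4, -4]. Then w[k] = R[1,1,k] / 2 for each k, giving w = [4, -4, -4] / 2 = (2, -2, -2).

w = (2, -2, -2)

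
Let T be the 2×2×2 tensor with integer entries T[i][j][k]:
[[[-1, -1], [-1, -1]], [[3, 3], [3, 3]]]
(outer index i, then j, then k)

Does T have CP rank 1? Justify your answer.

If T = a ⊗ b ⊗ c then every fibre of T is a multiple of the corresponding factor, so read the factors off the fibres through the nonzero entry T[0,0,0] = -1.
The mode-1 fibre T[:,0,0] = [-1, 3] gives a = [1, -3] (primitive direction); the mode-2 fibre T[0,:,0] = [-1, -1] gives b = [1, 1]; then c[k] = T[0,0,k] / (a[0]·b[0]) = [-1, -1] / 1 = [-1, -1].
Expanding [1, -3] ⊗ [1, 1] ⊗ [-1, -1] reproduces all 8 entries of T, so T = [1, -3] ⊗ [1, 1] ⊗ [-1, -1] and rank(T) ≤ 1.
Equivalently every frontal slice T[:,:,k] is c[k] times the rank-1 matrix [1, -3] ⊗ [1, 1]. So T has rank 1 (it is nonzero).

Yes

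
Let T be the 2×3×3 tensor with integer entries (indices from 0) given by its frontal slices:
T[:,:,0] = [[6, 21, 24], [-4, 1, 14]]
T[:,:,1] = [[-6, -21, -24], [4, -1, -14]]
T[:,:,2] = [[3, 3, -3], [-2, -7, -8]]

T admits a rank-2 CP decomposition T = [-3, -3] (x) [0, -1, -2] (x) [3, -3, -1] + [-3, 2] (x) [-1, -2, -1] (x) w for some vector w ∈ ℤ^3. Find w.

w = [2, -2, 1]

Subtract the known terms from T to get the rank-1 residual R = [-3, 2] (x) [-1, -2, -1] (x) w, so R[i,j,k] = a[i]·b[j]·w[k]. Pick indices with nonzero a[0]·b[0] = (-3)·(-1) = 3. Only the fibre through (0,0,·) is needed: R[0,0,:] = T[0,0,:] − Σₗ aₗ[0]bₗ[0]cₗ = [6, -6, 3] − (-3)·(0)·[3, -3, -1] = [6, -6, 3]. Then w[k] = R[0,0,k] / 3 for each k, giving w = [6, -6, 3] / 3 = [2, -2, 1].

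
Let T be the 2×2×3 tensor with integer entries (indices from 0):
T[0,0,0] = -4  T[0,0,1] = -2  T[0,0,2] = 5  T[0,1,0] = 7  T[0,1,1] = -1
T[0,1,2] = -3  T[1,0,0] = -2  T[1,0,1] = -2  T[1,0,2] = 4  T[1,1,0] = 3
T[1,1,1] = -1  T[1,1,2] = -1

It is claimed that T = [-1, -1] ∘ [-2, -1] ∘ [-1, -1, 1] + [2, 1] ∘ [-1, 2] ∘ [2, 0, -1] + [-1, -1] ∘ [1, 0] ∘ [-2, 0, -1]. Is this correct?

Reconstruct entrywise from the claimed factors. For example, T[0,1,0] = 7 and Σₗ aₗ[0]bₗ[1]cₗ[0] = (-1)·(-1)·(-1) + (2)·(2)·(2) + (-1)·(0)·(-2) = 7; checking all 12 entries, every one matches. The claim holds.

Yes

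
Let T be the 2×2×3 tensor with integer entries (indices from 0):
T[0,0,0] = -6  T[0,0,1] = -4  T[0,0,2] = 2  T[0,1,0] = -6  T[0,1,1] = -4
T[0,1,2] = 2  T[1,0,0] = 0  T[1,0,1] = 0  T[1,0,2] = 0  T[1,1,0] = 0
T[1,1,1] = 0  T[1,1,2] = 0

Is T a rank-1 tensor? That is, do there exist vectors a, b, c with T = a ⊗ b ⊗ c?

Yes

The mode-1 fibre T[:,0,0] = [-6, 0] gives a = [1, 0] (primitive direction); the mode-2 fibre T[0,:,0] = [-6, -6] gives b = [1, 1]; then c[k] = T[0,0,k] / (a[0]·b[0]) = [-6, -4, 2] / 1 = [-6, -4, 2].
Expanding [1, 0] ⊗ [1, 1] ⊗ [-6, -4, 2] reproduces all 12 entries of T, so T = [1, 0] ⊗ [1, 1] ⊗ [-6, -4, 2] and rank(T) ≤ 1.
Equivalently every frontal slice T[:,:,k] is c[k] times the rank-1 matrix [1, 0] ⊗ [1, 1]. So T has rank 1 (it is nonzero).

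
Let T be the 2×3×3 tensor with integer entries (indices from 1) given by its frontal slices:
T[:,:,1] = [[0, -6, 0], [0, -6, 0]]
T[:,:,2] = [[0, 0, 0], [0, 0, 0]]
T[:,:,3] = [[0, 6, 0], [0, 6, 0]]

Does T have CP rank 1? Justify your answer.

The mode-1 fibre T[:,2,1] = [-6, -6] gives a = [1, 1] (primitive direction); the mode-2 fibre T[1,:,1] = [0, -6, 0] gives b = [0, 1, 0]; then c[k] = T[1,2,k] / (a[1]·b[2]) = [-6, 0, 6] / 1 = [-6, 0, 6].
Expanding [1, 1] (x) [0, 1, 0] (x) [-6, 0, 6] reproduces all 18 entries of T, so T = [1, 1] (x) [0, 1, 0] (x) [-6, 0, 6] and rank(T) ≤ 1.
Equivalently every frontal slice T[:,:,k] is c[k] times the rank-1 matrix [1, 1] (x) [0, 1, 0]. So T has rank 1 (it is nonzero).

Yes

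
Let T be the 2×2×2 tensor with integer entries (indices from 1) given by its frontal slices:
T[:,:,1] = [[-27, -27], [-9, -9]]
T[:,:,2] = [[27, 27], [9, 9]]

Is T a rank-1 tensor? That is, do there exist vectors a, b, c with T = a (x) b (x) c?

Yes

If T = a (x) b (x) c then every fibre of T is a multiple of the corresponding factor, so read the factors off the fibres through the nonzero entry T[1,1,1] = -27.
The mode-1 fibre T[:,1,1] = [-27, -9] gives a = (3, 1) (primitive direction); the mode-2 fibre T[1,:,1] = [-27, -27] gives b = (1, 1); then c[k] = T[1,1,k] / (a[1]·b[1]) = [-27, 27] / 3 = (-9, 9).
Expanding (3, 1) (x) (1, 1) (x) (-9, 9) reproduces all 8 entries of T, so T = (3, 1) (x) (1, 1) (x) (-9, 9) and rank(T) ≤ 1.
Equivalently every frontal slice T[:,:,k] is c[k] times the rank-1 matrix (3, 1) (x) (1, 1). So T has rank 1 (it is nonzero).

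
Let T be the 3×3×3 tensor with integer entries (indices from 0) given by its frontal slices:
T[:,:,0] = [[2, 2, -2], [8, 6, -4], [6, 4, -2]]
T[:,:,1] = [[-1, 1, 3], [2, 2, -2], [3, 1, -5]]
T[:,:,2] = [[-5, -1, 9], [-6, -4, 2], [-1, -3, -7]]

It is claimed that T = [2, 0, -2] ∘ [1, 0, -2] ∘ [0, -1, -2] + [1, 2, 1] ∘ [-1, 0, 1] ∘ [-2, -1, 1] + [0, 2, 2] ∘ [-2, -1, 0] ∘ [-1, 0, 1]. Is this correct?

Reconstruct entry (0,1,0) from the claimed factors: Σₗ aₗ[0]bₗ[1]cₗ[0] = (2)·(0)·(0) + (1)·(0)·(-2) + (0)·(-1)·(-1) = 0, but T[0,1,0] = 2. The claim is false.

No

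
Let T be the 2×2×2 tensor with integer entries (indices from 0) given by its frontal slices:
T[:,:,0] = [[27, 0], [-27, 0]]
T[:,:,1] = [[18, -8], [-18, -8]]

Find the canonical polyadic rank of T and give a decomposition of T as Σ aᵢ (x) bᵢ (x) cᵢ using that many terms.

Lower bound: the mode-2 unfolding of T (rows indexed by j, columns by (i,k) = (0,0), (0,1), (1,0), (1,1)) is [[27, 18, -27, -18], [0, -8, 0, -8]].
There the 2×2 minor on rows j ∈ {0, 1}, columns (i,k) ∈ {(0,0), (0,1)} is det [[27, 18], [0, -8]] = -216 ≠ 0, so this unfolding has rank ≥ 2; CP rank is at least every unfolding rank, so rank(T) ≥ 2. (Flattening ranks never certify an upper bound on CP rank; for that we must actually write T with 2 rank-1 terms.)
Upper bound — finding two terms. Write S_k = T[:,:,k] for the frontal slices: S₀ = [[27, 0], [-27, 0]], S₁ = [[18, -8], [-18, -8]].
If T = a₁ (x) b₁ (x) c₁ + a₂ (x) b₂ (x) c₂ then each S_k = c₁[k]·a₁b₁ᵀ + c₂[k]·a₂b₂ᵀ. S₀ and S₁ are linearly independent, so a₁b₁ᵀ and a₂b₂ᵀ must span the same plane of matrices: they are the rank-1 matrices of the form x·S₀ + y·S₁.
det(x·S₀ + y·S₁) is −432·xy − 288·y² = (-144)·(3·x + 2·y)(y), vanishing at (x:y) = (2:-3) and (1:0).
M₁ = 2·S₀ − 3·S₁ = [[0, 24], [0, 24]] = 24·(1, 1)(0, 1)ᵀ and M₂ = S₀ = [[27, 0], [-27, 0]] = 27·(1, -1)(1, 0)ᵀ, so take a₁ = (1, 1), b₁ = (0, 1), a₂ = (1, -1), b₂ = (1, 0).
Each slice is an integer combination of E₁ = a₁b₁ᵀ and E₂ = a₂b₂ᵀ: S₀ = 27·E₂, S₁ = −8·E₁ + 18·E₂; reading off coefficients, c₁ = (0, -8) and c₂ = (27, 18).
Hence T = (1, 1) (x) (0, 1) (x) (0, -8) + (1, -1) (x) (1, 0) (x) (27, 18), so rank(T) ≤ 2.
These bounds meet, so rank(T) = 2.

rank(T) = 2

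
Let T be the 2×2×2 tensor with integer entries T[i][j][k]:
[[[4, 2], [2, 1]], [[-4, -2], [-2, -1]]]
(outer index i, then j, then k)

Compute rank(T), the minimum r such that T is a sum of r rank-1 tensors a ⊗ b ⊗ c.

Lower bound: T ≠ 0 (e.g. T[0,0,0] = 4), so rank(T) ≥ 1.
Upper bound: if T = a ⊗ b ⊗ c then every fibre of T is a multiple of the corresponding factor, so read the factors off the fibres through the nonzero entry T[0,0,0] = 4.
The mode-1 fibre T[:,0,0] = [4, -4] gives a = [1, -1] (primitive direction); the mode-2 fibre T[0,:,0] = [4, 2] gives b = [2, 1]; then c[k] = T[0,0,k] / (a[0]·b[0]) = [4, 2] / 2 = [2, 1].
Expanding [1, -1] ⊗ [2, 1] ⊗ [2, 1] reproduces all 8 entries of T, so T = [1, -1] ⊗ [2, 1] ⊗ [2, 1] and rank(T) ≤ 1.
These bounds meet, so rank(T) = 1.

1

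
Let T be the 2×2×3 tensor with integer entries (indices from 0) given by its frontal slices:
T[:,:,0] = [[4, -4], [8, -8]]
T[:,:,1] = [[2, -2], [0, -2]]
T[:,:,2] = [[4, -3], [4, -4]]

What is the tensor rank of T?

Lower bound: the mode-3 unfolding of T (rows indexed by k, columns by (i,j) = (0,0), (0,1), (1,0), (1,1)) is [[4, -4, 8, -8], [2, -2, 0, -2], [4, -3, 4, -4]].
There the 3×3 minor on rows k ∈ {0, 1, 2}, columns (i,j) ∈ {(0,0), (0,1), (1,0)} is det [[4, -4, 8], [2, -2, 0], [4, -3, 4]] = 16 ≠ 0, so this unfolding has rank ≥ 3; CP rank is at least every unfolding rank, so rank(T) ≥ 3. (Flattening ranks never certify an upper bound on CP rank; for that we must actually write T with 3 rank-1 terms.)
Upper bound: T is a sum of 3 rank-1 terms, T = [0, 1] ⊗ [2, -1] ⊗ [0, -2, -2] + [1, 2] ⊗ [0, 1] ⊗ [-2, -1, -1] + [1, 2] ⊗ [2, -1] ⊗ [2, 1, 2] (one valid choice — decompositions are not unique — normalised so each a, b is primitive with positive first nonzero entry; check it by expanding all entries), so rank(T) ≤ 3.
These bounds meet, so rank(T) = 3.
Check entry T[0,0,1] = 2: (0)·(2)·(-2) + (1)·(0)·(-1) + (1)·(2)·(1) = 2.

3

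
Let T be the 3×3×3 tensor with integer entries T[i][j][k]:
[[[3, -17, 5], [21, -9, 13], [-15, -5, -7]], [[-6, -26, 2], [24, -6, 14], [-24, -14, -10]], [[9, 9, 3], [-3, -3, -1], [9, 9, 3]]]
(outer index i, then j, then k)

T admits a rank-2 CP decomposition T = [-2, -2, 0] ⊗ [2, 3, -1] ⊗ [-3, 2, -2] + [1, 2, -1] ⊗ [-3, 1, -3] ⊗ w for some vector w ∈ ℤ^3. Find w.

w = [3, 3, 1]

Subtract the known terms from T to get the rank-1 residual R = [1, 2, -1] ⊗ [-3, 1, -3] ⊗ w, so R[i,j,k] = a[i]·b[j]·w[k]. Pick indices with nonzero a[0]·b[0] = (1)·(-3) = -3. Only the fibre through (0,0,·) is needed: R[0,0,:] = T[0,0,:] − Σₗ aₗ[0]bₗ[0]cₗ = [3, -17, 5] − (-2)·(2)·[-3, 2, -2] = [-9, -9, -3]. Then w[k] = R[0,0,k] / -3 for each k, giving w = [-9, -9, -3] / -3 = [3, 3, 1].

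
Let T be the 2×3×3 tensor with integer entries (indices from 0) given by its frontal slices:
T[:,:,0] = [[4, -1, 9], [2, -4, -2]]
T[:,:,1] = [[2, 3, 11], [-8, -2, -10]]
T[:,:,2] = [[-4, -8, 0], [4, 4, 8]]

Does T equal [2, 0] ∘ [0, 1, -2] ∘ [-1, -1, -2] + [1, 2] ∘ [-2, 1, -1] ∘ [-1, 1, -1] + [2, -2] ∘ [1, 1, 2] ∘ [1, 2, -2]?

Reconstruct entry (0,0,2) from the claimed factors: Σₗ aₗ[0]bₗ[0]cₗ[2] = (2)·(0)·(-2) + (1)·(-2)·(-1) + (2)·(1)·(-2) = -2, but T[0,0,2] = -4. The claim is false.

No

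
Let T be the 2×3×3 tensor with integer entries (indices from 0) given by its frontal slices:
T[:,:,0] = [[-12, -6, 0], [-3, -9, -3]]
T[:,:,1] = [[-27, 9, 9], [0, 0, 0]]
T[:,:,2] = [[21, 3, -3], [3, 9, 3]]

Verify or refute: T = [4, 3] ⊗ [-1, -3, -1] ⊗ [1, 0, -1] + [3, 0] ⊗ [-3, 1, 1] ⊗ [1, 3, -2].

Reconstruct entry (0,0,0) from the claimed factors: Σₗ aₗ[0]bₗ[0]cₗ[0] = (4)·(-1)·(1) + (3)·(-3)·(1) = -13, but T[0,0,0] = -12. The claim is false.

No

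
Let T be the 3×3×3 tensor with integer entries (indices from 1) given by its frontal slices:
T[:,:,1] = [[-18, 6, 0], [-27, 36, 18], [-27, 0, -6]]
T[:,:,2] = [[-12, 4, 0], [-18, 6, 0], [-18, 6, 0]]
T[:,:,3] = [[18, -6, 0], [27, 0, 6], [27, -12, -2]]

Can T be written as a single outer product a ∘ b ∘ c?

No

The mode-3 unfolding of T (rows indexed by k, columns by (i,j) = (1,1), (1,2), (1,3), (2,1), (2,2), (2,3), (3,1), (3,2), (3,3)) is [[-18, 6, 0, -27, 36, 18, -27, 0, -6], [-12, 4, 0, -18, 6, 0, -18, 6, 0], [18, -6, 0, 27, 0, 6, 27, -12, -2]].
There the 2×2 minor on rows k ∈ {1, 2}, columns (i,j) ∈ {(1,1), (2,2)} is det [[-18, 36], [-12, 6]] = 324 ≠ 0, so this unfolding has rank ≥ 2; CP rank is at least every unfolding rank, so rank(T) ≥ 2.
In particular rank(T) ≥ 2 > 1, so T is not rank-1.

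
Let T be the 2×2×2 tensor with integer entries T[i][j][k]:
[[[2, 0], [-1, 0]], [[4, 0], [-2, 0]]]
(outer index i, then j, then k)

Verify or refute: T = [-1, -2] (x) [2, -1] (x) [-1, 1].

Reconstruct entry (0,0,1) from the claimed factors: Σₗ aₗ[0]bₗ[0]cₗ[1] = (-1)·(2)·(1) = -2, but T[0,0,1] = 0. The claim is false.

No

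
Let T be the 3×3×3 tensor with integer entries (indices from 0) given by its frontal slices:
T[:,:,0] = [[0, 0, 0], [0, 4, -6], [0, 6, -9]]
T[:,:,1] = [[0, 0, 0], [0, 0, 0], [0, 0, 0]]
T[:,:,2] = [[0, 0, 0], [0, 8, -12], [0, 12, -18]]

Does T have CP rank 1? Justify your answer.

Yes

If T = a (x) b (x) c then every fibre of T is a multiple of the corresponding factor, so read the factors off the fibres through the nonzero entry T[1,1,0] = 4.
The mode-1 fibre T[:,1,0] = [0, 4, 6] gives a = [0, 2, 3] (primitive direction); the mode-2 fibre T[1,:,0] = [0, 4, -6] gives b = [0, 2, -3]; then c[k] = T[1,1,k] / (a[1]·b[1]) = [4, 0, 8] / 4 = [1, 0, 2].
Expanding [0, 2, 3] (x) [0, 2, -3] (x) [1, 0, 2] reproduces all 27 entries of T, so T = [0, 2, 3] (x) [0, 2, -3] (x) [1, 0, 2] and rank(T) ≤ 1.
Equivalently every frontal slice T[:,:,k] is c[k] times the rank-1 matrix [0, 2, 3] (x) [0, 2, -3]. So T has rank 1 (it is nonzero).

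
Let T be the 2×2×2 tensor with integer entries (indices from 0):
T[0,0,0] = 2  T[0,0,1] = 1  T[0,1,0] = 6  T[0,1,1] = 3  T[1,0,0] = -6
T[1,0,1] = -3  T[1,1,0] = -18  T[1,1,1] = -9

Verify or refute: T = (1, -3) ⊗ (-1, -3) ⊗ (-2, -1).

Reconstruct entrywise from the claimed factors. For example, T[1,0,1] = -3 and Σₗ aₗ[1]bₗ[0]cₗ[1] = (-3)·(-1)·(-1) = -3; checking all 8 entries, every one matches. The claim holds.

Yes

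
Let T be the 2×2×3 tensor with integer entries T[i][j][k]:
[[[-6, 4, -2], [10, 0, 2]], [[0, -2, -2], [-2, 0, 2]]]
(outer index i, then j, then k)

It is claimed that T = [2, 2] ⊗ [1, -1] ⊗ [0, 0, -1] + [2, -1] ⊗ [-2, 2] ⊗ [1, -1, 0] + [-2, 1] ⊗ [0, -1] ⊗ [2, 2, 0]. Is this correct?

Reconstruct entry (0,0,0) from the claimed factors: Σₗ aₗ[0]bₗ[0]cₗ[0] = (2)·(1)·(0) + (2)·(-2)·(1) + (-2)·(0)·(2) = -4, but T[0,0,0] = -6. The claim is false.

No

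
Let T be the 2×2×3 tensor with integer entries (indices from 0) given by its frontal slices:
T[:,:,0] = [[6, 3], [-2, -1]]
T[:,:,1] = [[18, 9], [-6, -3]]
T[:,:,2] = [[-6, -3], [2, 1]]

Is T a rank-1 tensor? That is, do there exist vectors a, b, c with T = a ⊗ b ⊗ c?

If T = a ⊗ b ⊗ c then every fibre of T is a multiple of the corresponding factor, so read the factors off the fibres through the nonzero entry T[0,0,0] = 6.
The mode-1 fibre T[:,0,0] = [6, -2] gives a = [3, -1] (primitive direction); the mode-2 fibre T[0,:,0] = [6, 3] gives b = [2, 1]; then c[k] = T[0,0,k] / (a[0]·b[0]) = [6, 18, -6] / 6 = [1, 3, -1].
Expanding [3, -1] ⊗ [2, 1] ⊗ [1, 3, -1] reproduces all 12 entries of T, so T = [3, -1] ⊗ [2, 1] ⊗ [1, 3, -1] and rank(T) ≤ 1.
Equivalently every frontal slice T[:,:,k] is c[k] times the rank-1 matrix [3, -1] ⊗ [2, 1]. So T has rank 1 (it is nonzero).

Yes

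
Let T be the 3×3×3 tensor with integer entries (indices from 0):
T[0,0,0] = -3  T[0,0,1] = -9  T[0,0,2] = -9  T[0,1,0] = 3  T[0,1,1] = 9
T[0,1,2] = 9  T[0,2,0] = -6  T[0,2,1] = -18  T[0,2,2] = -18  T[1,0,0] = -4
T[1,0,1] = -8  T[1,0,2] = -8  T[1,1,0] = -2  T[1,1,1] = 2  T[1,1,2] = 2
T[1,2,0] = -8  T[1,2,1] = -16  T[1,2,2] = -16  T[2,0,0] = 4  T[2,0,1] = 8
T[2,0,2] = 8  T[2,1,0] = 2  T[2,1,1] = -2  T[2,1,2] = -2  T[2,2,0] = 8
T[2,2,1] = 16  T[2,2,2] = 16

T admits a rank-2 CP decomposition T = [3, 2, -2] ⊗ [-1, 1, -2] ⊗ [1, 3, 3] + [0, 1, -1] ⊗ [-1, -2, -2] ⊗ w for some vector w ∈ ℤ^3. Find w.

Subtract the known terms from T to get the rank-1 residual R = [0, 1, -1] ⊗ [-1, -2, -2] ⊗ w, so R[i,j,k] = a[i]·b[j]·w[k]. Pick indices with nonzero a[1]·b[0] = (1)·(-1) = -1. Only the fibre through (1,0,·) is needed: R[1,0,:] = T[1,0,:] − Σₗ aₗ[1]bₗ[0]cₗ = [-4, -8, -8] − (2)·(-1)·[1, 3, 3] = [-2, -2, -2]. Then w[k] = R[1,0,k] / -1 for each k, giving w = [-2, -2, -2] / -1 = [2, 2, 2].

w = [2, 2, 2]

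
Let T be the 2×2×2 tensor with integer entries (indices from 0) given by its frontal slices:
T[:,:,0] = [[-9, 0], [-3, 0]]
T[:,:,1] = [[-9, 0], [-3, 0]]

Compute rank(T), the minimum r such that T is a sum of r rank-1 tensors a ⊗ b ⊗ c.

Lower bound: T ≠ 0 (e.g. T[0,0,0] = -9), so rank(T) ≥ 1.
Upper bound: the mode-1 fibre T[:,0,0] = [-9, -3] gives a = [3, 1] (primitive direction); the mode-2 fibre T[0,:,0] = [-9, 0] gives b = [1, 0]; then c[k] = T[0,0,k] / (a[0]·b[0]) = [-9, -9] / 3 = [-3, -3].
Expanding [3, 1] ⊗ [1, 0] ⊗ [-3, -3] reproduces all 8 entries of T, so T = [3, 1] ⊗ [1, 0] ⊗ [-3, -3] and rank(T) ≤ 1.
These bounds meet, so rank(T) = 1.

1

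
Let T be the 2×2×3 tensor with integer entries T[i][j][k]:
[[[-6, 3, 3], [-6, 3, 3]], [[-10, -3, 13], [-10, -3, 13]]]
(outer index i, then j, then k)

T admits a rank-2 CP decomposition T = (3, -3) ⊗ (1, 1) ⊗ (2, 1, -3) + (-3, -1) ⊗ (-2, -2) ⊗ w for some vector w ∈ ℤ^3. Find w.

w = (-2, 0, 2)

Subtract the known terms from T to get the rank-1 residual R = (-3, -1) ⊗ (-2, -2) ⊗ w, so R[i,j,k] = a[i]·b[j]·w[k]. Pick indices with nonzero a[0]·b[0] = (-3)·(-2) = 6. Only the fibre through (0,0,·) is needed: R[0,0,:] = T[0,0,:] − Σₗ aₗ[0]bₗ[0]cₗ = [-6, 3, 3] − (3)·(1)·(2, 1, -3) = [-12, 0, 12]. Then w[k] = R[0,0,k] / 6 for each k, giving w = [-12, 0, 12] / 6 = (-2, 0, 2).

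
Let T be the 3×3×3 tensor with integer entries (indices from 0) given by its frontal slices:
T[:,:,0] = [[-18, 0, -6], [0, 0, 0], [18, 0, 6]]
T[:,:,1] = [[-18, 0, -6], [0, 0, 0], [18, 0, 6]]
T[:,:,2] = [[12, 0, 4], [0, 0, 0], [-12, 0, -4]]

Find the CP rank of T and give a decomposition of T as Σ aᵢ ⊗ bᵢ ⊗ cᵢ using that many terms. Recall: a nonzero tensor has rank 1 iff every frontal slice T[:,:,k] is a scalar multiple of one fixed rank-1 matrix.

rank(T) = 1

Lower bound: T ≠ 0 (e.g. T[0,0,0] = -18), so rank(T) ≥ 1.
Upper bound: if T = a ⊗ b ⊗ c then every fibre of T is a multiple of the corresponding factor, so read the factors off the fibres through the nonzero entry T[0,0,0] = -18.
The mode-1 fibre T[:,0,0] = [-18, 0, 18] gives a = [1, 0, -1] (primitive direction); the mode-2 fibre T[0,:,0] = [-18, 0, -6] gives b = [3, 0, 1]; then c[k] = T[0,0,k] / (a[0]·b[0]) = [-18, -18, 12] / 3 = [-6, -6, 4].
Expanding [1, 0, -1] ⊗ [3, 0, 1] ⊗ [-6, -6, 4] reproduces all 27 entries of T, so T = [1, 0, -1] ⊗ [3, 0, 1] ⊗ [-6, -6, 4] and rank(T) ≤ 1.
These bounds meet, so rank(T) = 1.
Check entry T[2,0,0] = 18: (-1)·(3)·(-6) = 18.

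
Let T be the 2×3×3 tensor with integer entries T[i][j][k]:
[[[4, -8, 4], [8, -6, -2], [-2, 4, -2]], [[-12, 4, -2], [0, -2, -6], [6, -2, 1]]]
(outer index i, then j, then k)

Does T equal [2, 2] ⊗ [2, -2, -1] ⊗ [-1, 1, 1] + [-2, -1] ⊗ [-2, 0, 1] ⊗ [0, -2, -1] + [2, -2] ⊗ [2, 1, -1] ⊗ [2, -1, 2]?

No

Reconstruct entry (0,0,2) from the claimed factors: Σₗ aₗ[0]bₗ[0]cₗ[2] = (2)·(2)·(1) + (-2)·(-2)·(-1) + (2)·(2)·(2) = 8, but T[0,0,2] = 4. The claim is false.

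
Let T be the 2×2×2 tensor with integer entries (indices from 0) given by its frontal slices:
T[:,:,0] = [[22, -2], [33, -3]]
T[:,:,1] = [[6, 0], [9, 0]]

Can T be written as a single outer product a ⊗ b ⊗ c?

No

The mode-2 unfolding of T (rows indexed by j, columns by (i,k) = (0,0), (0,1), (1,0), (1,1)) is [[22, 6, 33, 9], [-2, 0, -3, 0]].
There the 2×2 minor on rows j ∈ {0, 1}, columns (i,k) ∈ {(0,0), (0,1)} is det [[22, 6], [-2, 0]] = 12 ≠ 0, so this unfolding has rank ≥ 2; CP rank is at least every unfolding rank, so rank(T) ≥ 2.
In particular rank(T) ≥ 2 > 1, so T is not rank-1.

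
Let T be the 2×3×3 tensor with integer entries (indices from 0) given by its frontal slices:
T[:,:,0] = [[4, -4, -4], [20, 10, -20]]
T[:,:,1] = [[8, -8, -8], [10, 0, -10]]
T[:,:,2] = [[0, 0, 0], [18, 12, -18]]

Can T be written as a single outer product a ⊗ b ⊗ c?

No

The mode-3 unfolding of T (rows indexed by k, columns by (i,j) = (0,0), (0,1), (0,2), (1,0), (1,1), (1,2)) is [[4, -4, -4, 20, 10, -20], [8, -8, -8, 10, 0, -10], [0, 0, 0, 18, 12, -18]].
There the 2×2 minor on rows k ∈ {0, 1}, columns (i,j) ∈ {(0,0), (1,0)} is det [[4, 20], [8, 10]] = -120 ≠ 0, so this unfolding has rank ≥ 2; CP rank is at least every unfolding rank, so rank(T) ≥ 2.
In particular rank(T) ≥ 2 > 1, so T is not rank-1.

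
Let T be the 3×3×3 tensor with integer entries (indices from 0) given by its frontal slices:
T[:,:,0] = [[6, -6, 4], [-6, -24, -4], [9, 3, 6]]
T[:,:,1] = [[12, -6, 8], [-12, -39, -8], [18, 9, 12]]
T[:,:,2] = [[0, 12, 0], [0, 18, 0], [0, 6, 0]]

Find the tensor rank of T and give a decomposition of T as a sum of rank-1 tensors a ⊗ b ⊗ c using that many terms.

Lower bound: the mode-2 unfolding of T (rows indexed by j, columns by (i,k) = (0,0), (0,1), (0,2), (1,0), (1,1), (1,2), (2,0), (2,1), (2,2)) is [[6, 12, 0, -6, -12, 0, 9, 18, 0], [-6, -6, 12, -24, -39, 18, 3, 9, 6], [4, 8, 0, -4, -8, 0, 6, 12, 0]].
There the 2×2 minor on rows j ∈ {0, 1}, columns (i,k) ∈ {(0,0), (0,1)} is det [[6, 12], [-6, -6]] = 36 ≠ 0, so this unfolding has rank ≥ 2; CP rank is at least every unfolding rank, so rank(T) ≥ 2. (Unfolding ranks only ever bound the CP rank from below — rank(T) can be strictly larger than all of them — so the matching upper bound has to come from an explicit 2-term decomposition.)
Upper bound — finding two terms. Write S_k = T[:,:,k] for the frontal slices: S₀ = [[6, -6, 4], [-6, -24, -4], [9, 3, 6]], S₁ = [[12, -6, 8], [-12, -39, -8], [18, 9, 12]], S₂ = [[0, 12, 0], [0, 18, 0], [0, 6, 0]].
If T = a₁ ⊗ b₁ ⊗ c₁ + a₂ ⊗ b₂ ⊗ c₂ then each S_k = c₁[k]·a₁b₁ᵀ + c₂[k]·a₂b₂ᵀ. S₀ and S₁ are linearly independent, so a₁b₁ᵀ and a₂b₂ᵀ must span the same plane of matrices: they are the rank-1 matrices of the form x·S₀ + y·S₁.
The 2×2 minor of x·S₀ + y·S₁ on rows {0,1}, columns {0,1} is −180·x² − 630·xy − 540·y² = (-90)·(2·x + 3·y)(x + 2·y), vanishing at (x:y) = (3:-2) and (2:-1).
M₁ = 3·S₀ − 2·S₁ = [[-6, -6, -4], [6, 6, 4], [-9, -9, -6]] = −[2, -2, 3][3, 3, 2]ᵀ and M₂ = 2·S₀ − S₁ = [[0, -6, 0], [0, -9, 0], [0, -3, 0]] = (-3)·[2, 3, 1][0, 1, 0]ᵀ, so take a₁ = [2, -2, 3], b₁ = [3, 3, 2], a₂ = [2, 3, 1], b₂ = [0, 1, 0].
Each slice is an integer combination of E₁ = a₁b₁ᵀ and E₂ = a₂b₂ᵀ: S₀ = E₁ − 6·E₂, S₁ = 2·E₁ − 9·E₂, S₂ = 6·E₂; reading off coefficients, c₁ = [1, 2, 0] and c₂ = [-6, -9, 6].
Hence T = [2, -2, 3] ⊗ [3, 3, 2] ⊗ [1, 2, 0] + [2, 3, 1] ⊗ [0, 1, 0] ⊗ [-6, -9, 6], so rank(T) ≤ 2.
These bounds meet, so rank(T) = 2.

rank(T) = 2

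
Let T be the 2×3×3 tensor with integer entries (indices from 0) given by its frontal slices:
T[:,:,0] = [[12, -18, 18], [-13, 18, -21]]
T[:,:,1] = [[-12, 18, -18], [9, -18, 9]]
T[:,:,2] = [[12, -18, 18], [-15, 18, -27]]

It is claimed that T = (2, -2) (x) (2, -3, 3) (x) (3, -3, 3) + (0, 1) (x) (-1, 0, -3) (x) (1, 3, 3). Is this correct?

Reconstruct entrywise from the claimed factors. For example, T[0,2,2] = 18 and Σₗ aₗ[0]bₗ[2]cₗ[2] = (2)·(3)·(3) + (0)·(-3)·(3) = 18; checking all 18 entries, every one matches. The claim holds.

Yes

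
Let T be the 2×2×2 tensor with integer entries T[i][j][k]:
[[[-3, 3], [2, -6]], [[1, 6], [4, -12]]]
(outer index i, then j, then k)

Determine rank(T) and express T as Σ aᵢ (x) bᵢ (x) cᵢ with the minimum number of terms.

rank(T) = 2

Lower bound: the mode-3 unfolding of T (rows indexed by k, columns by (i,j) = (0,0), (0,1), (1,0), (1,1)) is [[-3, 2, 1, 4], [3, -6, 6, -12]].
There the 2×2 minor on rows k ∈ {0, 1}, columns (i,j) ∈ {(0,0), (0,1)} is det [[-3, 2], [3, -6]] = 12 ≠ 0, so this unfolding has rank ≥ 2; CP rank is at least every unfolding rank, so rank(T) ≥ 2. (Flattening ranks never certify an upper bound on CP rank; for that we must actually write T with 2 rank-1 terms.)
Upper bound — finding two terms. Write S_k = T[:,:,k] for the frontal slices: S₀ = [[-3, 2], [1, 4]], S₁ = [[3, -6], [6, -12]].
If T = a₁ (x) b₁ (x) c₁ + a₂ (x) b₂ (x) c₂ then each S_k = c₁[k]·a₁b₁ᵀ + c₂[k]·a₂b₂ᵀ. S₀ and S₁ are linearly independent, so a₁b₁ᵀ and a₂b₂ᵀ must span the same plane of matrices: they are the rank-1 matrices of the form x·S₀ + y·S₁.
det(x·S₀ + y·S₁) is −14·x² + 42·xy = (-14)·(x − 3·y)(x), vanishing at (x:y) = (3:1) and (0:1).
M₁ = 3·S₀ + S₁ = [[-6, 0], [9, 0]] = (-3)·[2, -3][1, 0]ᵀ and M₂ = S₁ = [[3, -6], [6, -12]] = 3·[1, 2][1, -2]ᵀ, so take a₁ = [2, -3], b₁ = [1, 0], a₂ = [1, 2], b₂ = [1, -2].
Each slice is an integer combination of E₁ = a₁b₁ᵀ and E₂ = a₂b₂ᵀ: S₀ = −E₁ − E₂, S₁ = 3·E₂; reading off coefficients, c₁ = [-1, 0] and c₂ = [-1, 3].
Hence T = [2, -3] (x) [1, 0] (x) [-1, 0] + [1, 2] (x) [1, -2] (x) [-1, 3], so rank(T) ≤ 2.
These bounds meet, so rank(T) = 2.
Check entry T[0,1,1] = -6: (2)·(0)·(0) + (1)·(-2)·(3) = -6.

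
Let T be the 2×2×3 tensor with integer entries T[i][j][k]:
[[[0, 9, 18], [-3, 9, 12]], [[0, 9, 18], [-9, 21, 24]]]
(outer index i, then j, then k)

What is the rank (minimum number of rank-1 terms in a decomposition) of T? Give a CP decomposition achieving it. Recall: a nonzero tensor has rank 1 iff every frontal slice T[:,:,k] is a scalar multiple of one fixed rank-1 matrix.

rank(T) = 2

Lower bound: the mode-2 unfolding of T (rows indexed by j, columns by (i,k) = (0,0), (0,1), (0,2), (1,0), (1,1), (1,2)) is [[0, 9, 18, 0, 9, 18], [-3, 9, 12, -9, 21, 24]].
There the 2×2 minor on rows j ∈ {0, 1}, columns (i,k) ∈ {(0,0), (0,1)} is det [[0, 9], [-3, 9]] = 27 ≠ 0, so this unfolding has rank ≥ 2; CP rank is at least every unfolding rank, so rank(T) ≥ 2. (This is only a lower bound: in general the CP rank may exceed every unfolding rank, so we still need to exhibit 2 rank-1 terms summing to T.)
Upper bound — finding two terms. Write S_k = T[:,:,k] for the frontal slices: S₀ = [[0, -3], [0, -9]], S₁ = [[9, 9], [9, 21]], S₂ = [[18, 12], [18, 24]].
If T = a₁ (x) b₁ (x) c₁ + a₂ (x) b₂ (x) c₂ then each S_k = c₁[k]·a₁b₁ᵀ + c₂[k]·a₂b₂ᵀ. S₀ and S₁ are linearly independent, so a₁b₁ᵀ and a₂b₂ᵀ must span the same plane of matrices: they are the rank-1 matrices of the form x·S₀ + y·S₁.
det(x·S₀ + y·S₁) is −54·xy + 108·y² = (-54)·(x − 2·y)(y), vanishing at (x:y) = (2:1) and (1:0).
M₁ = 2·S₀ + S₁ = [[9, 3], [9, 3]] = 3·(1, 1)(3, 1)ᵀ and M₂ = S₀ = [[0, -3], [0, -9]] = (-3)·(1, 3)(0, 1)ᵀ, so take a₁ = (1, 1), b₁ = (3, 1), a₂ = (1, 3), b₂ = (0, 1).
Each slice is an integer combination of E₁ = a₁b₁ᵀ and E₂ = a₂b₂ᵀ: S₀ = −3·E₂, S₁ = 3·E₁ + 6·E₂, S₂ = 6·E₁ + 6·E₂; reading off coefficients, c₁ = (0, 3, 6) and c₂ = (-3, 6, 6).
Hence T = (1, 1) (x) (3, 1) (x) (0, 3, 6) + (1, 3) (x) (0, 1) (x) (-3, 6, 6), so rank(T) ≤ 2.
These bounds meet, so rank(T) = 2.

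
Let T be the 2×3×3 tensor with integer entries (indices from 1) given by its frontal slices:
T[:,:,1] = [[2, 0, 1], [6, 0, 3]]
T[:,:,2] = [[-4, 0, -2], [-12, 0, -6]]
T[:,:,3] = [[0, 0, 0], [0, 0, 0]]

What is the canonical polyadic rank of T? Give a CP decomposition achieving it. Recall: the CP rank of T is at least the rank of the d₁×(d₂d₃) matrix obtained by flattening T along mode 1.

rank(T) = 1

Lower bound: T ≠ 0 (e.g. T[1,1,1] = 2), so rank(T) ≥ 1.
Upper bound: if T = a ∘ b ∘ c then every fibre of T is a multiple of the corresponding factor, so read the factors off the fibres through the nonzero entry T[1,1,1] = 2.
The mode-1 fibre T[:,1,1] = [2, 6] gives a = [1, 3] (primitive direction); the mode-2 fibre T[1,:,1] = [2, 0, 1] gives b = [2, 0, 1]; then c[k] = T[1,1,k] / (a[1]·b[1]) = [2, -4, 0] / 2 = [1, -2, 0].
Expanding [1, 3] ∘ [2, 0, 1] ∘ [1, -2, 0] reproduces all 18 entries of T, so T = [1, 3] ∘ [2, 0, 1] ∘ [1, -2, 0] and rank(T) ≤ 1.
These bounds meet, so rank(T) = 1.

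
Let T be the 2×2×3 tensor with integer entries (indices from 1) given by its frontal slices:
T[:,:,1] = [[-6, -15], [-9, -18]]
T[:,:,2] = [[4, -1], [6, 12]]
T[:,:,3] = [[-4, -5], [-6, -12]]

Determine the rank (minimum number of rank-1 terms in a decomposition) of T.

2

Lower bound: the mode-2 unfolding of T (rows indexed by j, columns by (i,k) = (1,1), (1,2), (1,3), (2,1), (2,2), (2,3)) is [[-6, 4, -4, -9, 6, -6], [-15, -1, -5, -18, 12, -12]].
There the 2×2 minor on rows j ∈ {1, 2}, columns (i,k) ∈ {(1,1), (1,2)} is det [[-6, 4], [-15, -1]] = 66 ≠ 0, so this unfolding has rank ≥ 2; CP rank is at least every unfolding rank, so rank(T) ≥ 2. (Unfolding ranks only ever bound the CP rank from below — rank(T) can be strictly larger than all of them — so the matching upper bound has to come from an explicit 2-term decomposition.)
Upper bound — finding two terms. Write S_k = T[:,:,k] for the frontal slices: S₁ = [[-6, -15], [-9, -18]], S₂ = [[4, -1], [6, 12]], S₃ = [[-4, -5], [-6, -12]].
If T = a₁ ⊗ b₁ ⊗ c₁ + a₂ ⊗ b₂ ⊗ c₂ then each S_k = c₁[k]·a₁b₁ᵀ + c₂[k]·a₂b₂ᵀ. S₁ and S₂ are linearly independent, so a₁b₁ᵀ and a₂b₂ᵀ must span the same plane of matrices: they are the rank-1 matrices of the form x·S₁ + y·S₂.
det(x·S₁ + y·S₂) is −27·x² − 63·xy + 54·y² = (-9)·(x + 3·y)(3·x − 2·y), vanishing at (x:y) = (3:-1) and (2:3).
M₁ = 3·S₁ − S₂ = [[-22, -44], [-33, -66]] = (-11)·[2, 3][1, 2]ᵀ and M₂ = 2·S₁ + 3·S₂ = [[0, -33], [0, 0]] = (-33)·[1, 0][0, 1]ᵀ, so take a₁ = [2, 3], b₁ = [1, 2], a₂ = [1, 0], b₂ = [0, 1].
Each slice is an integer combination of E₁ = a₁b₁ᵀ and E₂ = a₂b₂ᵀ: S₁ = −3·E₁ − 3·E₂, S₂ = 2·E₁ − 9·E₂, S₃ = −2·E₁ + 3·E₂; reading off coefficients, c₁ = [-3, 2, -2] and c₂ = [-3, -9, 3].
Hence T = [2, 3] ⊗ [1, 2] ⊗ [-3, 2, -2] + [1, 0] ⊗ [0, 1] ⊗ [-3, -9, 3], so rank(T) ≤ 2.
These bounds meet, so rank(T) = 2.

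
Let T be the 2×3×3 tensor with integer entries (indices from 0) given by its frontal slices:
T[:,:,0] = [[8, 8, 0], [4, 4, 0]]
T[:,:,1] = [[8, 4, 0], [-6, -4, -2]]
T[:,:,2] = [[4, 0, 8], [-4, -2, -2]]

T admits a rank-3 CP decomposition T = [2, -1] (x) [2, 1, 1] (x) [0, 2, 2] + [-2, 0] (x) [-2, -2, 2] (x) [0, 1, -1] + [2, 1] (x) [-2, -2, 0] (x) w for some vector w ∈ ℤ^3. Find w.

w = [-2, 1, 0]

Subtract the known terms from T to get the rank-1 residual R = [2, 1] (x) [-2, -2, 0] (x) w, so R[i,j,k] = a[i]·b[j]·w[k]. Pick indices with nonzero a[0]·b[0] = (2)·(-2) = -4. Only the fibre through (0,0,·) is needed: R[0,0,:] = T[0,0,:] − Σₗ aₗ[0]bₗ[0]cₗ = [8, 8, 4] − (2)·(2)·[0, 2, 2] − (-2)·(-2)·[0, 1, -1] = [8, -4, 0]. Then w[k] = R[0,0,k] / -4 for each k, giving w = [8, -4, 0] / -4 = [-2, 1, 0].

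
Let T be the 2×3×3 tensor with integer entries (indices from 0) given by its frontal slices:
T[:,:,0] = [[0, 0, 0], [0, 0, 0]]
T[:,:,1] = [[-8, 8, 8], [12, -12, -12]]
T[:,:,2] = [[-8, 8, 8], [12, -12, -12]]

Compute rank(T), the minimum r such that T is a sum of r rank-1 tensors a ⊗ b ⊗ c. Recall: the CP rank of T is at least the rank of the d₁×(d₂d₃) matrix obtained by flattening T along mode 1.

1

Lower bound: T ≠ 0 (e.g. T[0,0,1] = -8), so rank(T) ≥ 1.
Upper bound: if T = a ⊗ b ⊗ c then every fibre of T is a multiple of the corresponding factor, so read the factors off the fibres through the nonzero entry T[0,0,1] = -8.
The mode-1 fibre T[:,0,1] = [-8, 12] gives a = [2, -3] (primitive direction); the mode-2 fibre T[0,:,1] = [-8, 8, 8] gives b = [1, -1, -1]; then c[k] = T[0,0,k] / (a[0]·b[0]) = [0, -8, -8] / 2 = [0, -4, -4].
Expanding [2, -3] ⊗ [1, -1, -1] ⊗ [0, -4, -4] reproduces all 18 entries of T, so T = [2, -3] ⊗ [1, -1, -1] ⊗ [0, -4, -4] and rank(T) ≤ 1.
These bounds meet, so rank(T) = 1.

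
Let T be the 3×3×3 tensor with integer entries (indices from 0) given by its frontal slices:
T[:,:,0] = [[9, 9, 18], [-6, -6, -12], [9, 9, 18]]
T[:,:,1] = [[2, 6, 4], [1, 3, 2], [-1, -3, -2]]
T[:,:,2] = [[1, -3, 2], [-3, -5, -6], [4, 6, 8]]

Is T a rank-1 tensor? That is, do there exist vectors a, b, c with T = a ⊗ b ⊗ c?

No

The mode-2 unfolding of T (rows indexed by j, columns by (i,k) = (0,0), (0,1), (0,2), (1,0), (1,1), (1,2), (2,0), (2,1), (2,2)) is [[9, 2, 1, -6, 1, -3, 9, -1, 4], [9, 6, -3, -6, 3, -5, 9, -3, 6], [18, 4, 2, -12, 2, -6, 18, -2, 8]].
There the 2×2 minor on rows j ∈ {0, 1}, columns (i,k) ∈ {(0,0), (0,1)} is det [[9, 2], [9, 6]] = 36 ≠ 0, so this unfolding has rank ≥ 2; CP rank is at least every unfolding rank, so rank(T) ≥ 2.
In particular rank(T) ≥ 2 > 1, so T is not rank-1.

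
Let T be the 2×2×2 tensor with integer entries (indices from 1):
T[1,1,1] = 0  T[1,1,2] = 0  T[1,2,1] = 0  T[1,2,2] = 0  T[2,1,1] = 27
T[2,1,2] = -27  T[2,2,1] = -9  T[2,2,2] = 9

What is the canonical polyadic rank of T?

Lower bound: T ≠ 0 (e.g. T[2,1,1] = 27), so rank(T) ≥ 1.
Upper bound: if T = a (x) b (x) c then every fibre of T is a multiple of the corresponding factor, so read the factors off the fibres through the nonzero entry T[2,1,1] = 27.
The mode-1 fibre T[:,1,1] = [0, 27] gives a = [0, 1] (primitive direction); the mode-2 fibre T[2,:,1] = [27, -9] gives b = [3, -1]; then c[k] = T[2,1,k] / (a[2]·b[1]) = [27, -27] / 3 = [9, -9].
Expanding [0, 1] (x) [3, -1] (x) [9, -9] reproduces all 8 entries of T, so T = [0, 1] (x) [3, -1] (x) [9, -9] and rank(T) ≤ 1.
These bounds meet, so rank(T) = 1.
Check entry T[2,2,1] = -9: (1)·(-1)·(9) = -9.

1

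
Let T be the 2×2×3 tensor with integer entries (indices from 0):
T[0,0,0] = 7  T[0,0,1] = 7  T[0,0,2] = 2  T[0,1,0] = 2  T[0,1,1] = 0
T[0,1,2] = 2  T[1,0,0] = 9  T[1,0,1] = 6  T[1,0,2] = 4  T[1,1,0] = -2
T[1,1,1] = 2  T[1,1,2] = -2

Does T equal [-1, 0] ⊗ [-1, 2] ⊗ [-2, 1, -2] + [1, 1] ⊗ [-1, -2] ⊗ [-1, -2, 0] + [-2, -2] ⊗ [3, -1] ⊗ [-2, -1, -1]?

Reconstruct entry (0,0,0) from the claimed factors: Σₗ aₗ[0]bₗ[0]cₗ[0] = (-1)·(-1)·(-2) + (1)·(-1)·(-1) + (-2)·(3)·(-2) = 11, but T[0,0,0] = 7. The claim is false.

No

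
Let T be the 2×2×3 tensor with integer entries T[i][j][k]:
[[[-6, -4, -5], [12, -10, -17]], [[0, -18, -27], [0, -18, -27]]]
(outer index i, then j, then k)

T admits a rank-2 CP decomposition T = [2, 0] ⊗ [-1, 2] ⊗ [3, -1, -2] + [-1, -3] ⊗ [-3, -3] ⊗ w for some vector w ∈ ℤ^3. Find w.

Subtract the known terms from T to get the rank-1 residual R = [-1, -3] ⊗ [-3, -3] ⊗ w, so R[i,j,k] = a[i]·b[j]·w[k]. Pick indices with nonzero a[0]·b[0] = (-1)·(-3) = 3. Only the fibre through (0,0,·) is needed: R[0,0,:] = T[0,0,:] − Σₗ aₗ[0]bₗ[0]cₗ = [-6, -4, -5] − (2)·(-1)·[3, -1, -2] = [0, -6, -9]. Then w[k] = R[0,0,k] / 3 for each k, giving w = [0, -6, -9] / 3 = [0, -2, -3].

w = [0, -2, -3]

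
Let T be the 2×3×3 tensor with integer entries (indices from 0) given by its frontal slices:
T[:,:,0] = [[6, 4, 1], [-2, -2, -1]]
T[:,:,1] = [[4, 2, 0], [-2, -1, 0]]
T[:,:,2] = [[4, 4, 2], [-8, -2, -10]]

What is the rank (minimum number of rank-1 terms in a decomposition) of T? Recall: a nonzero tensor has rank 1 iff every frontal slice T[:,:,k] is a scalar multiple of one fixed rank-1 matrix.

Lower bound: in the mode-3 unfolding of T (rows indexed by k, columns by (i,j)) the 3×3 minor on rows k ∈ {0, 1, 2}, columns (i,j) ∈ {(0,0), (0,1), (1,0)} is det [[6, 4, -2], [4, 2, -2], [4, 4, -8]] = 32 ≠ 0, so that unfolding has rank ≥ 3 and hence rank(T) ≥ 3 (CP rank is at least every unfolding rank, though it can be larger).
Upper bound: T is a sum of 3 rank-1 terms, T = [0, 1] ⊗ [1, 0, 1] ⊗ [0, 0, -8] + [1, -1] ⊗ [2, 0, -1] ⊗ [-1, 0, -2] + [2, -1] ⊗ [2, 1, 0] ⊗ [2, 1, 2] (written with every a and b primitive with positive leading entry and the scale carried by c; CP decompositions are not unique, and this one is verified by expanding entrywise), so rank(T) ≤ 3.
These bounds meet, so rank(T) = 3.

3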